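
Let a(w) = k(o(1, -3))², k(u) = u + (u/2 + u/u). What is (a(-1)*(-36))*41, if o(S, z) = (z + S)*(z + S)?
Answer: -72324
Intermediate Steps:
o(S, z) = (S + z)² (o(S, z) = (S + z)*(S + z) = (S + z)²)
k(u) = 1 + 3*u/2 (k(u) = u + (u*(½) + 1) = u + (u/2 + 1) = u + (1 + u/2) = 1 + 3*u/2)
a(w) = 49 (a(w) = (1 + 3*(1 - 3)²/2)² = (1 + (3/2)*(-2)²)² = (1 + (3/2)*4)² = (1 + 6)² = 7² = 49)
(a(-1)*(-36))*41 = (49*(-36))*41 = -1764*41 = -72324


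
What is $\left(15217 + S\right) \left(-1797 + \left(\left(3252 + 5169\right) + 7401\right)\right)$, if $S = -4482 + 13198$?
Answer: $335660325$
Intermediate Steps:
$S = 8716$
$\left(15217 + S\right) \left(-1797 + \left(\left(3252 + 5169\right) + 7401\right)\right) = \left(15217 + 8716\right) \left(-1797 + \left(\left(3252 + 5169\right) + 7401\right)\right) = 23933 \left(-1797 + \left(8421 + 7401\right)\right) = 23933 \left(-1797 + 15822\right) = 23933 \cdot 14025 = 335660325$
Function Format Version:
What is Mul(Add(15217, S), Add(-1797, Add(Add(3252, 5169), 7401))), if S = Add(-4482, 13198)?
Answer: 335660325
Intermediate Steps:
S = 8716
Mul(Add(15217, S), Add(-1797, Add(Add(3252, 5169), 7401))) = Mul(Add(15217, 8716), Add(-1797, Add(Add(3252, 5169), 7401))) = Mul(23933, Add(-1797, Add(8421, 7401))) = Mul(23933, Add(-1797, 15822)) = Mul(23933, 14025) = 335660325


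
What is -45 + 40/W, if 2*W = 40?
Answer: -43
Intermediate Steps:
W = 20 (W = (½)*40 = 20)
-45 + 40/W = -45 + 40/20 = -45 + (1/20)*40 = -45 + 2 = -43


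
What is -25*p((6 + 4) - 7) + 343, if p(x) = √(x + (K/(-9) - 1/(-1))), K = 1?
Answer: 343 - 25*√35/3 ≈ 293.70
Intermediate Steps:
p(x) = √(8/9 + x) (p(x) = √(x + (1/(-9) - 1/(-1))) = √(x + (1*(-⅑) - 1*(-1))) = √(x + (-⅑ + 1)) = √(x + 8/9) = √(8/9 + x))
-25*p((6 + 4) - 7) + 343 = -25*√(8 + 9*((6 + 4) - 7))/3 + 343 = -25*√(8 + 9*(10 - 7))/3 + 343 = -25*√(8 + 9*3)/3 + 343 = -25*√(8 + 27)/3 + 343 = -25*√35/3 + 343 = 343 - 25*√35/3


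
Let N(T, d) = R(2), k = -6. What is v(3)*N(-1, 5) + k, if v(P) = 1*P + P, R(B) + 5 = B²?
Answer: -12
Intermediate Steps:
R(B) = -5 + B²
N(T, d) = -1 (N(T, d) = -5 + 2² = -5 + 4 = -1)
v(P) = 2*P (v(P) = P + P = 2*P)
v(3)*N(-1, 5) + k = (2*3)*(-1) - 6 = 6*(-1) - 6 = -6 - 6 = -12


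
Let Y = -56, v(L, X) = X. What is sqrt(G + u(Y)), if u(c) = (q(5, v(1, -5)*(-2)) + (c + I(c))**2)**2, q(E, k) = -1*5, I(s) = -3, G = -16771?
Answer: 3*sqrt(1340645) ≈ 3473.6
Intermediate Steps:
q(E, k) = -5
u(c) = (-5 + (-3 + c)**2)**2 (u(c) = (-5 + (c - 3)**2)**2 = (-5 + (-3 + c)**2)**2)
sqrt(G + u(Y)) = sqrt(-16771 + (-5 + (-3 - 56)**2)**2) = sqrt(-16771 + (-5 + (-59)**2)**2) = sqrt(-16771 + (-5 + 3481)**2) = sqrt(-16771 + 3476**2) = sqrt(-16771 + 12082576) = sqrt(12065805) = 3*sqrt(1340645)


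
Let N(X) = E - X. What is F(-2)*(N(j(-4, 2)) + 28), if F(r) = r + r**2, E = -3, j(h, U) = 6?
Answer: 38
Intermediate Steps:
N(X) = -3 - X
F(-2)*(N(j(-4, 2)) + 28) = (-2*(1 - 2))*((-3 - 1*6) + 28) = (-2*(-1))*((-3 - 6) + 28) = 2*(-9 + 28) = 2*19 = 38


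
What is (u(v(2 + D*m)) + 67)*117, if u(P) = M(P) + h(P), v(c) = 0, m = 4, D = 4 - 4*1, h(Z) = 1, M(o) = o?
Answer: 7956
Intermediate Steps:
D = 0 (D = 4 - 4 = 0)
u(P) = 1 + P (u(P) = P + 1 = 1 + P)
(u(v(2 + D*m)) + 67)*117 = ((1 + 0) + 67)*117 = (1 + 67)*117 = 68*117 = 7956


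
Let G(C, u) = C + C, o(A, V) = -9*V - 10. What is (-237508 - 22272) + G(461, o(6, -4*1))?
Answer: -258858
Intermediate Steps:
o(A, V) = -10 - 9*V
G(C, u) = 2*C
(-237508 - 22272) + G(461, o(6, -4*1)) = (-237508 - 22272) + 2*461 = -259780 + 922 = -258858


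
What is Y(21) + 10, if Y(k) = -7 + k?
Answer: 24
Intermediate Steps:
Y(21) + 10 = (-7 + 21) + 10 = 14 + 10 = 24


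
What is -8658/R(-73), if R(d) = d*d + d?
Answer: -481/292 ≈ -1.6473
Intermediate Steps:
R(d) = d + d² (R(d) = d² + d = d + d²)
-8658/R(-73) = -8658*(-1/(73*(1 - 73))) = -8658/((-73*(-72))) = -8658/5256 = -8658*1/5256 = -481/292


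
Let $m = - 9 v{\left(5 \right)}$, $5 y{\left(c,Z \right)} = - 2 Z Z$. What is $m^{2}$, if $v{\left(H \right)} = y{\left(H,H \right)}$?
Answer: $8100$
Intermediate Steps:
$y{\left(c,Z \right)} = - \frac{2 Z^{2}}{5}$ ($y{\left(c,Z \right)} = \frac{- 2 Z Z}{5} = \frac{\left(-2\right) Z^{2}}{5} = - \frac{2 Z^{2}}{5}$)
$v{\left(H \right)} = - \frac{2 H^{2}}{5}$
$m = 90$ ($m = - 9 \left(- \frac{2 \cdot 5^{2}}{5}\right) = - 9 \left(\left(- \frac{2}{5}\right) 25\right) = \left(-9\right) \left(-10\right) = 90$)
$m^{2} = 90^{2} = 8100$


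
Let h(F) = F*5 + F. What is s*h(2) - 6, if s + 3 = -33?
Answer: -438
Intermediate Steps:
s = -36 (s = -3 - 33 = -36)
h(F) = 6*F (h(F) = 5*F + F = 6*F)
s*h(2) - 6 = -216*2 - 6 = -36*12 - 6 = -432 - 6 = -438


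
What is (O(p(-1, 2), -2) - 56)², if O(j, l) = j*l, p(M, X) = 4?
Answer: 4096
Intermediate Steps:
(O(p(-1, 2), -2) - 56)² = (4*(-2) - 56)² = (-8 - 56)² = (-64)² = 4096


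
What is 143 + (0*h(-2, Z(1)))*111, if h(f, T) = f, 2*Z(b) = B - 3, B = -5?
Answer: 143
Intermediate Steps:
Z(b) = -4 (Z(b) = (-5 - 3)/2 = (½)*(-8) = -4)
143 + (0*h(-2, Z(1)))*111 = 143 + (0*(-2))*111 = 143 + 0*111 = 143 + 0 = 143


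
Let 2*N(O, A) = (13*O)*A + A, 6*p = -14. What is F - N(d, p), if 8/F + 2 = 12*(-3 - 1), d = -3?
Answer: -3337/75 ≈ -44.493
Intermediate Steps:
p = -7/3 (p = (⅙)*(-14) = -7/3 ≈ -2.3333)
N(O, A) = A/2 + 13*A*O/2 (N(O, A) = ((13*O)*A + A)/2 = (13*A*O + A)/2 = (A + 13*A*O)/2 = A/2 + 13*A*O/2)
F = -4/25 (F = 8/(-2 + 12*(-3 - 1)) = 8/(-2 + 12*(-4)) = 8/(-2 - 48) = 8/(-50) = 8*(-1/50) = -4/25 ≈ -0.16000)
F - N(d, p) = -4/25 - (-7)*(1 + 13*(-3))/(2*3) = -4/25 - (-7)*(1 - 39)/(2*3) = -4/25 - (-7)*(-38)/(2*3) = -4/25 - 1*133/3 = -4/25 - 133/3 = -3337/75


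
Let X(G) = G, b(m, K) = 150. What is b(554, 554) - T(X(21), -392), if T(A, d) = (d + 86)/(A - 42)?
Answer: 948/7 ≈ 135.43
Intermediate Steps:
T(A, d) = (86 + d)/(-42 + A)
b(554, 554) - T(X(21), -392) = 150 - (86 - 392)/(-42 + 21) = 150 - (-306)/(-21) = 150 - (-1)*(-306)/21 = 150 - 1*102/7 = 150 - 102/7 = 948/7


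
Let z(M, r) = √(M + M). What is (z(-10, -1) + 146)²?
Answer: 21296 + 584*I*√5 ≈ 21296.0 + 1305.9*I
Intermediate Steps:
z(M, r) = √2*√M (z(M, r) = √(2*M) = √2*√M)
(z(-10, -1) + 146)² = (√2*√(-10) + 146)² = (√2*(I*√10) + 146)² = (2*I*√5 + 146)² = (146 + 2*I*√5)²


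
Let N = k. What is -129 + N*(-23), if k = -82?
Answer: 1757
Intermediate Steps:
N = -82
-129 + N*(-23) = -129 - 82*(-23) = -129 + 1886 = 1757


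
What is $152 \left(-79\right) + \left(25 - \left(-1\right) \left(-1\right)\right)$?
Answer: $-11984$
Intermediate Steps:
$152 \left(-79\right) + \left(25 - \left(-1\right) \left(-1\right)\right) = -12008 + \left(25 - 1\right) = -12008 + 24 = -11984$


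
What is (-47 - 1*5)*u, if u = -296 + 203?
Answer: 4836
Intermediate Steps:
u = -93
(-47 - 1*5)*u = (-47 - 1*5)*(-93) = (-47 - 5)*(-93) = -52*(-93) = 4836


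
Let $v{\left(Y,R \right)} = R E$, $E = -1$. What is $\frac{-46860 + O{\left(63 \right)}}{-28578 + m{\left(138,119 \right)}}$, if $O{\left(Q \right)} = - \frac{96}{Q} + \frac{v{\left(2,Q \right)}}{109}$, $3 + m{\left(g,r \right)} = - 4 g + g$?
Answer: $\frac{107267351}{66369555} \approx 1.6162$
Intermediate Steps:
$m{\left(g,r \right)} = -3 - 3 g$ ($m{\left(g,r \right)} = -3 + \left(- 4 g + g\right) = -3 - 3 g$)
$v{\left(Y,R \right)} = - R$ ($v{\left(Y,R \right)} = R \left(-1\right) = - R$)
$O{\left(Q \right)} = - \frac{96}{Q} - \frac{Q}{109}$ ($O{\left(Q \right)} = - \frac{96}{Q} + \frac{\left(-1\right) Q}{109} = - \frac{96}{Q} + - Q \frac{1}{109} = - \frac{96}{Q} - \frac{Q}{109}$)
$\frac{-46860 + O{\left(63 \right)}}{-28578 + m{\left(138,119 \right)}} = \frac{-46860 - \left(\frac{63}{109} + \frac{96}{63}\right)}{-28578 - 417} = \frac{-46860 - \frac{4811}{2289}}{-28578 - 417} = \frac{-46860 - \frac{4811}{2289}}{-28995} = \left(- \frac{107267351}{2289}\right) \left(- \frac{1}{28995}\right) = \frac{107267351}{66369555}$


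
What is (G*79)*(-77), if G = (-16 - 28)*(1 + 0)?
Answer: 267652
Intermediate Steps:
G = -44 (G = -44*1 = -44)
(G*79)*(-77) = -44*79*(-77) = -3476*(-77) = 267652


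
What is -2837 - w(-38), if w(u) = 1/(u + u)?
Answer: -215611/76 ≈ -2837.0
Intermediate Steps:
w(u) = 1/(2*u)
-2837 - w(-38) = -2837 - 1/(2*(-38)) = -2837 - (-1)/(2*38) = -2837 - 1*(-1/76) = -2837 + 1/76 = -215611/76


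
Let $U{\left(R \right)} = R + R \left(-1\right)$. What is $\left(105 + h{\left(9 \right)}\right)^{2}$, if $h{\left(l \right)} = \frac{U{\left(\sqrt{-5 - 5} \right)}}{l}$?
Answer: $11025$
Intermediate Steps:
$U{\left(R \right)} = 0$ ($U{\left(R \right)} = R - R = 0$)
$h{\left(l \right)} = 0$ ($h{\left(l \right)} = \frac{0}{l} = 0$)
$\left(105 + h{\left(9 \right)}\right)^{2} = \left(105 + 0\right)^{2} = 105^{2} = 11025$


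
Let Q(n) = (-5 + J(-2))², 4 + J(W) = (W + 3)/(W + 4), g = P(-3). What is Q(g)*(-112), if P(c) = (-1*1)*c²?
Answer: -8092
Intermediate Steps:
P(c) = -c²
g = -9 (g = -1*(-3)² = -1*9 = -9)
J(W) = -4 + (3 + W)/(4 + W) (J(W) = -4 + (W + 3)/(W + 4) = -4 + (3 + W)/(4 + W))
Q(n) = 289/4 (Q(n) = (-5 + (-13 - 3*(-2))/(4 - 2))² = (-5 + (-13 + 6)/2)² = (-5 + (½)*(-7))² = (-5 - 7/2)² = (-17/2)² = 289/4)
Q(g)*(-112) = (289/4)*(-112) = -8092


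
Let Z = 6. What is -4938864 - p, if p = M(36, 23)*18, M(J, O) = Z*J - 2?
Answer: -4942716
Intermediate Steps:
M(J, O) = -2 + 6*J (M(J, O) = 6*J - 2 = -2 + 6*J)
p = 3852 (p = (-2 + 6*36)*18 = (-2 + 216)*18 = 214*18 = 3852)
-4938864 - p = -4938864 - 1*3852 = -4938864 - 3852 = -4942716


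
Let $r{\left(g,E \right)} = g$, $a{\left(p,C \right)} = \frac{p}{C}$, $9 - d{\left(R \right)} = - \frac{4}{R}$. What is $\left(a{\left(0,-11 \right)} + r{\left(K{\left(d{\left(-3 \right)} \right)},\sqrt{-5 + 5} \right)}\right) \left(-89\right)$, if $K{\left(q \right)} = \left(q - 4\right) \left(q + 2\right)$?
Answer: $- \frac{28391}{9} \approx -3154.6$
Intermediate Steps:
$d{\left(R \right)} = 9 + \frac{4}{R}$ ($d{\left(R \right)} = 9 - - \frac{4}{R} = 9 + \frac{4}{R}$)
$K{\left(q \right)} = \left(-4 + q\right) \left(2 + q\right)$
$\left(a{\left(0,-11 \right)} + r{\left(K{\left(d{\left(-3 \right)} \right)},\sqrt{-5 + 5} \right)}\right) \left(-89\right) = \left(\frac{0}{-11} - \left(8 - \left(9 + \frac{4}{-3}\right)^{2} + 2 \left(9 + \frac{4}{-3}\right)\right)\right) \left(-89\right) = \left(0 \left(- \frac{1}{11}\right) - \left(8 - \left(9 + 4 \left(- \frac{1}{3}\right)\right)^{2} + 2 \left(9 + 4 \left(- \frac{1}{3}\right)\right)\right)\right) \left(-89\right) = \left(0 - \left(8 - \left(9 - \frac{4}{3}\right)^{2} + 2 \left(9 - \frac{4}{3}\right)\right)\right) \left(-89\right) = \left(0 - \left(\frac{70}{3} - \frac{529}{9}\right)\right) \left(-89\right) = \left(0 - - \frac{319}{9}\right) \left(-89\right) = \left(0 + \frac{319}{9}\right) \left(-89\right) = \frac{319}{9} \left(-89\right) = - \frac{28391}{9}$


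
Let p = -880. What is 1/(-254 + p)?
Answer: -1/1134 ≈ -0.00088183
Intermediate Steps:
1/(-254 + p) = 1/(-254 - 880) = 1/(-1134) = -1/1134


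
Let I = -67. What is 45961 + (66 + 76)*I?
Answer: 36447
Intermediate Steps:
45961 + (66 + 76)*I = 45961 + (66 + 76)*(-67) = 45961 + 142*(-67) = 45961 - 9514 = 36447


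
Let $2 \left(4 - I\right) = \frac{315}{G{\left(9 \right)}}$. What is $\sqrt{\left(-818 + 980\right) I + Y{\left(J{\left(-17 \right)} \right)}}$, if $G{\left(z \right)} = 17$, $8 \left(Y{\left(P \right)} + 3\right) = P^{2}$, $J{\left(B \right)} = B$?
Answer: $\frac{i \sqrt{3790558}}{68} \approx 28.631 i$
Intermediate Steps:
$Y{\left(P \right)} = -3 + \frac{P^{2}}{8}$
$I = - \frac{179}{34}$ ($I = 4 - \frac{315 \cdot \frac{1}{17}}{2} = 4 - \frac{315}{34} = - \frac{179}{34} \approx -5.2647$)
$\sqrt{\left(-818 + 980\right) I + Y{\left(J{\left(-17 \right)} \right)}} = \sqrt{\left(-818 + 980\right) \left(- \frac{179}{34}\right) - \left(3 - \frac{\left(-17\right)^{2}}{8}\right)} = \sqrt{162 \left(- \frac{179}{34}\right) + \left(-3 + \frac{1}{8} \cdot 289\right)} = \sqrt{- \frac{14499}{17} + \left(-3 + \frac{289}{8}\right)} = \sqrt{- \frac{14499}{17} + \frac{265}{8}} = \sqrt{- \frac{111487}{136}} = \frac{i \sqrt{3790558}}{68}$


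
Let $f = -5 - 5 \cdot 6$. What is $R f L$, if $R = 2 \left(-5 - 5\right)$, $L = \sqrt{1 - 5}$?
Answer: $1400 i \approx 1400.0 i$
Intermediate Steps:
$f = -35$ ($f = -5 - 30 = -35$)
$L = 2 i$ ($L = \sqrt{-4} = 2 i \approx 2.0 i$)
$R = -20$ ($R = 2 \left(-10\right) = -20$)
$R f L = \left(-20\right) \left(-35\right) 2 i = 700 \cdot 2 i = 1400 i$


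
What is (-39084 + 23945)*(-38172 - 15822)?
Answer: 817415166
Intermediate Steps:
(-39084 + 23945)*(-38172 - 15822) = -15139*(-53994) = 817415166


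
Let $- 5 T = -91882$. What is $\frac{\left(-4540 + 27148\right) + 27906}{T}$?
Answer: $\frac{126285}{45941} \approx 2.7489$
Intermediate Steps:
$T = \frac{91882}{5}$ ($T = \left(- \frac{1}{5}\right) \left(-91882\right) = \frac{91882}{5} \approx 18376.0$)
$\frac{\left(-4540 + 27148\right) + 27906}{T} = \frac{\left(-4540 + 27148\right) + 27906}{\frac{91882}{5}} = \left(22608 + 27906\right) \frac{5}{91882} = 50514 \cdot \frac{5}{91882} = \frac{126285}{45941}$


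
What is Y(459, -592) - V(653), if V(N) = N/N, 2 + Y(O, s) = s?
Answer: -595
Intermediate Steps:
Y(O, s) = -2 + s
V(N) = 1
Y(459, -592) - V(653) = (-2 - 592) - 1*1 = -594 - 1 = -595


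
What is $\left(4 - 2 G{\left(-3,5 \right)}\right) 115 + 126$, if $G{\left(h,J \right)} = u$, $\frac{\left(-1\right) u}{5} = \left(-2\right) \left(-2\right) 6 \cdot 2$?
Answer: $55786$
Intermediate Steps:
$u = -240$ ($u = - 5 \left(-2\right) \left(-2\right) 6 \cdot 2 = - 5 \cdot 4 \cdot 12 = \left(-5\right) 48 = -240$)
$G{\left(h,J \right)} = -240$
$\left(4 - 2 G{\left(-3,5 \right)}\right) 115 + 126 = \left(4 - -480\right) 115 + 126 = \left(4 + 480\right) 115 + 126 = 484 \cdot 115 + 126 = 55660 + 126 = 55786$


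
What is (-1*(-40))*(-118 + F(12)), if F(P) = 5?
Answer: -4520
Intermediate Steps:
(-1*(-40))*(-118 + F(12)) = (-1*(-40))*(-118 + 5) = 40*(-113) = -4520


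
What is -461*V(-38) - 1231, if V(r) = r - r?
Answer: -1231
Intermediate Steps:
V(r) = 0
-461*V(-38) - 1231 = -461*0 - 1231 = 0 - 1231 = -1231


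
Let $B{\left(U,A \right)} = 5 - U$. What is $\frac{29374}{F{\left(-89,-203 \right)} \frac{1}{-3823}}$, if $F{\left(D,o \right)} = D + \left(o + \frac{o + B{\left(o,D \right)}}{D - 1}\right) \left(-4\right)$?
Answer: $- \frac{1010671218}{6509} \approx -1.5527 \cdot 10^{5}$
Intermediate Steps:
$F{\left(D,o \right)} = D - \frac{20}{-1 + D} - 4 o$ ($F{\left(D,o \right)} = D + \left(o + \frac{o - \left(-5 + o\right)}{D - 1}\right) \left(-4\right) = D + \left(o + \frac{5}{-1 + D}\right) \left(-4\right) = D - \left(4 o + \frac{20}{-1 + D}\right) = D - \frac{20}{-1 + D} - 4 o$)
$\frac{29374}{F{\left(-89,-203 \right)} \frac{1}{-3823}} = \frac{29374}{\frac{-20 + \left(-89\right)^{2} - -89 + 4 \left(-203\right) - \left(-356\right) \left(-203\right)}{-1 - 89} \frac{1}{-3823}} = \frac{29374}{\frac{-20 + 7921 + 89 - 812 - 72268}{-90} \left(- \frac{1}{3823}\right)} = \frac{29374}{\left(- \frac{1}{90}\right) \left(-65090\right) \left(- \frac{1}{3823}\right)} = \frac{29374}{\frac{6509}{9} \left(- \frac{1}{3823}\right)} = \frac{29374}{- \frac{6509}{34407}} = 29374 \left(- \frac{34407}{6509}\right) = - \frac{1010671218}{6509}$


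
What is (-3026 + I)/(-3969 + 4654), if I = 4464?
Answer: 1438/685 ≈ 2.0993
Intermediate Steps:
(-3026 + I)/(-3969 + 4654) = (-3026 + 4464)/(-3969 + 4654) = 1438/685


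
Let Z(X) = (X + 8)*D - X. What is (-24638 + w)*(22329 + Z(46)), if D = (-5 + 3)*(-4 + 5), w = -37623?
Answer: -1380637675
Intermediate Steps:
D = -2 (D = -2*1 = -2)
Z(X) = -16 - 3*X (Z(X) = (X + 8)*(-2) - X = (8 + X)*(-2) - X = (-16 - 2*X) - X = -16 - 3*X)
(-24638 + w)*(22329 + Z(46)) = (-24638 - 37623)*(22329 + (-16 - 3*46)) = -62261*(22329 + (-16 - 138)) = -62261*(22329 - 154) = -62261*22175 = -1380637675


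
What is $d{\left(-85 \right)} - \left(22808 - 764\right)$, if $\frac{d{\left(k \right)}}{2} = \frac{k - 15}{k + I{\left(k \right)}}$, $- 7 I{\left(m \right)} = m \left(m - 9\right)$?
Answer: $- \frac{37849268}{1717} \approx -22044.0$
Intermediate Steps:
$I{\left(m \right)} = - \frac{m \left(-9 + m\right)}{7}$ ($I{\left(m \right)} = - \frac{m \left(m - 9\right)}{7} = - \frac{m \left(-9 + m\right)}{7}$)
$d{\left(k \right)} = \frac{2 \left(-15 + k\right)}{k + \frac{k \left(9 - k\right)}{7}}$ ($d{\left(k \right)} = 2 \frac{k - 15}{k + \frac{k \left(9 - k\right)}{7}} = 2 \frac{-15 + k}{k + \frac{k \left(9 - k\right)}{7}} = \frac{2 \left(-15 + k\right)}{k + \frac{k \left(9 - k\right)}{7}}$)
$d{\left(-85 \right)} - \left(22808 - 764\right) = \frac{14 \left(15 - -85\right)}{\left(-85\right) \left(-16 - 85\right)} - \left(22808 - 764\right) = 14 \left(- \frac{1}{85}\right) \frac{1}{-101} \left(15 + 85\right) - \left(22808 - 764\right) = 14 \left(- \frac{1}{85}\right) \left(- \frac{1}{101}\right) 100 - 22044 = \frac{280}{1717} - 22044 = - \frac{37849268}{1717}$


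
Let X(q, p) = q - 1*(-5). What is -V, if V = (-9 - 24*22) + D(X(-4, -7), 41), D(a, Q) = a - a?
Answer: 537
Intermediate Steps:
X(q, p) = 5 + q (X(q, p) = q + 5 = 5 + q)
D(a, Q) = 0
V = -537 (V = (-9 - 24*22) + 0 = (-9 - 528) + 0 = -537 + 0 = -537)
-V = -1*(-537) = 537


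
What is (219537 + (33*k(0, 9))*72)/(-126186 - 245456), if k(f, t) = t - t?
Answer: -219537/371642 ≈ -0.59072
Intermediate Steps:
k(f, t) = 0
(219537 + (33*k(0, 9))*72)/(-126186 - 245456) = (219537 + (33*0)*72)/(-126186 - 245456) = (219537 + 0*72)/(-371642) = (219537 + 0)*(-1/371642) = 219537*(-1/371642) = -219537/371642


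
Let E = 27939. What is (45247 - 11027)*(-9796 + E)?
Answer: 620853460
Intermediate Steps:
(45247 - 11027)*(-9796 + E) = (45247 - 11027)*(-9796 + 27939) = 34220*18143 = 620853460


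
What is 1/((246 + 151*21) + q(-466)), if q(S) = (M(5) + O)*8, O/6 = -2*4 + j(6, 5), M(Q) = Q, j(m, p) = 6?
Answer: 1/3361 ≈ 0.00029753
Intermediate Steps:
O = -12 (O = 6*(-2*4 + 6) = 6*(-8 + 6) = 6*(-2) = -12)
q(S) = -56 (q(S) = (5 - 12)*8 = -7*8 = -56)
1/((246 + 151*21) + q(-466)) = 1/((246 + 151*21) - 56) = 1/((246 + 3171) - 56) = 1/(3417 - 56) = 1/3361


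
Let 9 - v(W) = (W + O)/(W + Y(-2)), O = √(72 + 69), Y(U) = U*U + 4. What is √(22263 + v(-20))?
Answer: √(801732 + 3*√141)/6 ≈ 149.24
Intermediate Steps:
Y(U) = 4 + U² (Y(U) = U² + 4 = 4 + U²)
O = √141 ≈ 11.874
v(W) = 9 - (W + √141)/(8 + W) (v(W) = 9 - (W + √141)/(W + (4 + (-2)²)) = 9 - (W + √141)/(W + (4 + 4)) = 9 - (W + √141)/(W + 8) = 9 - (W + √141)/(8 + W))
√(22263 + v(-20)) = √(22263 + (72 - √141 + 8*(-20))/(8 - 20)) = √(22263 + (72 - √141 - 160)/(-12)) = √(22263 - (-88 - √141)/12) = √(22263 + (22/3 + √141/12)) = √(66811/3 + √141/12)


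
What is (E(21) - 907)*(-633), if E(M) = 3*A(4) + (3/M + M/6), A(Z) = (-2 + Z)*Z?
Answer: 7792863/14 ≈ 5.5663e+5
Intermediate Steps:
A(Z) = Z*(-2 + Z)
E(M) = 24 + 3/M + M/6 (E(M) = 3*(4*(-2 + 4)) + (3/M + M/6) = 3*(4*2) + (3/M + M*(⅙)) = 3*8 + (3/M + M/6) = 24 + (3/M + M/6) = 24 + 3/M + M/6)
(E(21) - 907)*(-633) = ((24 + 3/21 + (⅙)*21) - 907)*(-633) = ((24 + 3*(1/21) + 7/2) - 907)*(-633) = ((24 + ⅐ + 7/2) - 907)*(-633) = (387/14 - 907)*(-633) = -12311/14*(-633) = 7792863/14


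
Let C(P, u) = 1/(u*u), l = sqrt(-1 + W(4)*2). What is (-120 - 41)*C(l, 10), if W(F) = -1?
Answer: -161/100 ≈ -1.6100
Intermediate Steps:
l = I*sqrt(3) (l = sqrt(-1 - 1*2) = sqrt(-1 - 2) = sqrt(-3) = I*sqrt(3) ≈ 1.732*I)
C(P, u) = u**(-2) (C(P, u) = 1/(u**2) = u**(-2))
(-120 - 41)*C(l, 10) = (-120 - 41)/10**2 = -161*1/100 = -161/100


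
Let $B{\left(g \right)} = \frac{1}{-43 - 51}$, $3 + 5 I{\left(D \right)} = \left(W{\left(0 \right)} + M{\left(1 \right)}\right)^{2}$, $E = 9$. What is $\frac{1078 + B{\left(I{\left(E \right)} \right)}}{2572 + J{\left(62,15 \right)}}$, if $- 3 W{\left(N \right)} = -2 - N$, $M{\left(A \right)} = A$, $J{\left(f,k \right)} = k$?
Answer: $\frac{101331}{243178} \approx 0.41669$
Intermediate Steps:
$W{\left(N \right)} = \frac{2}{3} + \frac{N}{3}$ ($W{\left(N \right)} = - \frac{-2 - N}{3} = \frac{2}{3} + \frac{N}{3}$)
$I{\left(D \right)} = - \frac{2}{45}$ ($I{\left(D \right)} = - \frac{3}{5} + \frac{\left(\left(\frac{2}{3} + \frac{1}{3} \cdot 0\right) + 1\right)^{2}}{5} = - \frac{3}{5} + \frac{\left(\left(\frac{2}{3} + 0\right) + 1\right)^{2}}{5} = - \frac{3}{5} + \frac{\left(\frac{2}{3} + 1\right)^{2}}{5} = - \frac{3}{5} + \frac{\left(\frac{5}{3}\right)^{2}}{5} = - \frac{3}{5} + \frac{1}{5} \cdot \frac{25}{9} = - \frac{3}{5} + \frac{5}{9} = - \frac{2}{45}$)
$B{\left(g \right)} = - \frac{1}{94}$ ($B{\left(g \right)} = \frac{1}{-94} = - \frac{1}{94}$)
$\frac{1078 + B{\left(I{\left(E \right)} \right)}}{2572 + J{\left(62,15 \right)}} = \frac{1078 - \frac{1}{94}}{2572 + 15} = \frac{101331}{94 \cdot 2587} = \frac{101331}{94} \cdot \frac{1}{2587} = \frac{101331}{243178}$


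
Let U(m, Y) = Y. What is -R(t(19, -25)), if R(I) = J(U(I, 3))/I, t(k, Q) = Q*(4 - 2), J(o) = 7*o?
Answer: 21/50 ≈ 0.42000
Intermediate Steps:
t(k, Q) = 2*Q (t(k, Q) = Q*2 = 2*Q)
R(I) = 21/I (R(I) = (7*3)/I = 21/I)
-R(t(19, -25)) = -21/(2*(-25)) = -21/(-50) = -21*(-1)/50 = -1*(-21/50) = 21/50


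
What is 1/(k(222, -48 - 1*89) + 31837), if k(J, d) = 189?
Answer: 1/32026 ≈ 3.1225e-5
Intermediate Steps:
1/(k(222, -48 - 1*89) + 31837) = 1/(189 + 31837) = 1/32026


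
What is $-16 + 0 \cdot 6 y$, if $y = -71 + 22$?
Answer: $-16$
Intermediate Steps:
$y = -49$
$-16 + 0 \cdot 6 y = -16 + 0 \cdot 6 \left(-49\right) = -16 + 0 \left(-49\right) = -16 + 0 = -16$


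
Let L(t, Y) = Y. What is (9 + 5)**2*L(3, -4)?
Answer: -784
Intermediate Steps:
(9 + 5)**2*L(3, -4) = (9 + 5)**2*(-4) = 14**2*(-4) = 196*(-4) = -784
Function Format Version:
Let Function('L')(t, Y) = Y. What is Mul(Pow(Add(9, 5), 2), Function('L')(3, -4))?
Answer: -784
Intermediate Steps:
Mul(Pow(Add(9, 5), 2), Function('L')(3, -4)) = Mul(Pow(Add(9, 5), 2), -4) = Mul(Pow(14, 2), -4) = Mul(196, -4) = -784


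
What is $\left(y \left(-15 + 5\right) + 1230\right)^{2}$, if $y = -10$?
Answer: $1768900$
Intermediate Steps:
$\left(y \left(-15 + 5\right) + 1230\right)^{2} = \left(- 10 \left(-15 + 5\right) + 1230\right)^{2} = \left(\left(-10\right) \left(-10\right) + 1230\right)^{2} = \left(100 + 1230\right)^{2} = 1330^{2} = 1768900$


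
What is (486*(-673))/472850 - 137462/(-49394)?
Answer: 12210803992/5838988225 ≈ 2.0913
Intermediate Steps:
(486*(-673))/472850 - 137462/(-49394) = -327078*1/472850 - 137462*(-1/49394) = -163539/236425 + 68731/24697 = 12210803992/5838988225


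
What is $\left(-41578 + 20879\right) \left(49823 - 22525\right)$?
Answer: $-565041302$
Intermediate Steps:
$\left(-41578 + 20879\right) \left(49823 - 22525\right) = \left(-20699\right) 27298 = -565041302$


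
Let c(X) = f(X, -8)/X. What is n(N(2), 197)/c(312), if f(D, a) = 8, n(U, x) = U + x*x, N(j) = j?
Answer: 1513629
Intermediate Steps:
n(U, x) = U + x²
c(X) = 8/X
n(N(2), 197)/c(312) = (2 + 197²)/((8/312)) = (2 + 38809)/((8*(1/312))) = 38811/(1/39) = 38811*39 = 1513629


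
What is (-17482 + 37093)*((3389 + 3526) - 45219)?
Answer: -751179744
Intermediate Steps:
(-17482 + 37093)*((3389 + 3526) - 45219) = 19611*(6915 - 45219) = 19611*(-38304) = -751179744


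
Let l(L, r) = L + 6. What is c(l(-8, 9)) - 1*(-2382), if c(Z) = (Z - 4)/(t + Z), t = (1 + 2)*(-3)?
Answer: 26208/11 ≈ 2382.5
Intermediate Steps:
l(L, r) = 6 + L
t = -9 (t = 3*(-3) = -9)
c(Z) = (-4 + Z)/(-9 + Z) (c(Z) = (Z - 4)/(-9 + Z) = (-4 + Z)/(-9 + Z))
c(l(-8, 9)) - 1*(-2382) = (-4 + (6 - 8))/(-9 + (6 - 8)) - 1*(-2382) = (-4 - 2)/(-9 - 2) + 2382 = -6/(-11) + 2382 = -1/11*(-6) + 2382 = 6/11 + 2382 = 26208/11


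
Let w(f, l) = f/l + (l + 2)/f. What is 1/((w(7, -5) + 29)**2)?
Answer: 1225/904401 ≈ 0.0013545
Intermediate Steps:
w(f, l) = f/l + (2 + l)/f
1/((w(7, -5) + 29)**2) = 1/(((2/7 + 7/(-5) - 5/7) + 29)**2) = 1/(((2*(1/7) + 7*(-1/5) - 5*1/7) + 29)**2) = 1/(((2/7 - 7/5 - 5/7) + 29)**2) = 1/((-64/35 + 29)**2) = 1/((951/35)**2) = 1/(904401/1225) = 1225/904401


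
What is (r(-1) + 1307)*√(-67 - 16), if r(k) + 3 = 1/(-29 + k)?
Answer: 39119*I*√83/30 ≈ 11880.0*I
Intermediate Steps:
r(k) = -3 + 1/(-29 + k)
(r(-1) + 1307)*√(-67 - 16) = ((88 - 3*(-1))/(-29 - 1) + 1307)*√(-67 - 16) = ((88 + 3)/(-30) + 1307)*√(-83) = (-1/30*91 + 1307)*(I*√83) = (-91/30 + 1307)*(I*√83) = 39119*(I*√83)/30 = 39119*I*√83/30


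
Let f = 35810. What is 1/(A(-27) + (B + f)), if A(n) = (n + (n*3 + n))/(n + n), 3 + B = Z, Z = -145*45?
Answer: 2/58569 ≈ 3.4148e-5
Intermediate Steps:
Z = -6525
B = -6528 (B = -3 - 6525 = -6528)
A(n) = 5/2 (A(n) = (n + (3*n + n))/((2*n)) = (n + 4*n)*(1/(2*n)) = (5*n)*(1/(2*n)) = 5/2)
1/(A(-27) + (B + f)) = 1/(5/2 + (-6528 + 35810)) = 1/(5/2 + 29282) = 1/(58569/2) = 2/58569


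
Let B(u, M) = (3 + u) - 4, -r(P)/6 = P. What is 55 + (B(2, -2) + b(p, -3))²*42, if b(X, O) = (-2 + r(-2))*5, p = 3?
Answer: 109297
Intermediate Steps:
r(P) = -6*P
B(u, M) = -1 + u
b(X, O) = 50 (b(X, O) = (-2 - 6*(-2))*5 = (-2 + 12)*5 = 10*5 = 50)
55 + (B(2, -2) + b(p, -3))²*42 = 55 + ((-1 + 2) + 50)²*42 = 55 + (1 + 50)²*42 = 55 + 51²*42 = 55 + 2601*42 = 55 + 109242 = 109297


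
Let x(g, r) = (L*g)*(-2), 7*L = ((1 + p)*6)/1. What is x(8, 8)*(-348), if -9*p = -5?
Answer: 7424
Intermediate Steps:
p = 5/9 (p = -⅑*(-5) = 5/9 ≈ 0.55556)
L = 4/3 (L = (((1 + 5/9)*6)/1)/7 = (((14/9)*6)*1)/7 = ((28/3)*1)/7 = (⅐)*(28/3) = 4/3 ≈ 1.3333)
x(g, r) = -8*g/3 (x(g, r) = (4*g/3)*(-2) = -8*g/3)
x(8, 8)*(-348) = -8/3*8*(-348) = -64/3*(-348) = 7424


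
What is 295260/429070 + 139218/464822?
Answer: 9848880549/9972058777 ≈ 0.98765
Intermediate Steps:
295260/429070 + 139218/464822 = 295260*(1/429070) + 139218*(1/464822) = 29526/42907 + 69609/232411 = 9848880549/9972058777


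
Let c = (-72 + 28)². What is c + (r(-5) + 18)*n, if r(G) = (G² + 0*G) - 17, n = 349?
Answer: 11010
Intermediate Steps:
r(G) = -17 + G² (r(G) = (G² + 0) - 17 = G² - 17 = -17 + G²)
c = 1936 (c = (-44)² = 1936)
c + (r(-5) + 18)*n = 1936 + ((-17 + (-5)²) + 18)*349 = 1936 + ((-17 + 25) + 18)*349 = 1936 + (8 + 18)*349 = 1936 + 26*349 = 1936 + 9074 = 11010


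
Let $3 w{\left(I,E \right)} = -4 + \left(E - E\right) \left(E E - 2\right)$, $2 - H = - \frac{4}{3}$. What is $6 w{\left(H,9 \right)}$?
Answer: $-8$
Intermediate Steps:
$H = \frac{10}{3}$ ($H = 2 - - \frac{4}{3} = 2 + \frac{4}{3} = \frac{10}{3} \approx 3.3333$)
$w{\left(I,E \right)} = - \frac{4}{3}$ ($w{\left(I,E \right)} = \frac{-4 + \left(E - E\right) \left(E E - 2\right)}{3} = \frac{-4 + 0 \left(E^{2} - 2\right)}{3} = \frac{-4 + 0 \left(-2 + E^{2}\right)}{3} = \frac{-4 + 0}{3} = \frac{1}{3} \left(-4\right) = - \frac{4}{3}$)
$6 w{\left(H,9 \right)} = 6 \left(- \frac{4}{3}\right) = -8$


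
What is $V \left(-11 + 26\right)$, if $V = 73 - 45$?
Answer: $420$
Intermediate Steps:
$V = 28$ ($V = 73 - 45 = 28$)
$V \left(-11 + 26\right) = 28 \left(-11 + 26\right) = 28 \cdot 15 = 420$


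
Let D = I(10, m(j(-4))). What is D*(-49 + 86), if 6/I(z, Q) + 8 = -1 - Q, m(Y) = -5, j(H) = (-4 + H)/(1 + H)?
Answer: -111/2 ≈ -55.500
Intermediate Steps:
j(H) = (-4 + H)/(1 + H)
I(z, Q) = 6/(-9 - Q) (I(z, Q) = 6/(-8 + (-1 - Q)) = 6/(-9 - Q))
D = -3/2 (D = -6/(9 - 5) = -6/4 = -6*¼ = -3/2 ≈ -1.5000)
D*(-49 + 86) = -3*(-49 + 86)/2 = -3/2*37 = -111/2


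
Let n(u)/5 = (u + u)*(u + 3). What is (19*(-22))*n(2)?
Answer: -41800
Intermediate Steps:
n(u) = 10*u*(3 + u) (n(u) = 5*((u + u)*(u + 3)) = 5*((2*u)*(3 + u)) = 5*(2*u*(3 + u)) = 10*u*(3 + u))
(19*(-22))*n(2) = (19*(-22))*(10*2*(3 + 2)) = -4180*2*5 = -418*100 = -41800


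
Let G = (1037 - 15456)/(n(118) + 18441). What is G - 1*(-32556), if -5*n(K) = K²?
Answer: 2548444141/78281 ≈ 32555.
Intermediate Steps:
n(K) = -K²/5
G = -72095/78281 (G = (1037 - 15456)/(-⅕*118² + 18441) = -14419/(-⅕*13924 + 18441) = -14419/(-13924/5 + 18441) = -14419/78281/5 = -14419*5/78281 = -72095/78281 ≈ -0.92098)
G - 1*(-32556) = -72095/78281 - 1*(-32556) = -72095/78281 + 32556 = 2548444141/78281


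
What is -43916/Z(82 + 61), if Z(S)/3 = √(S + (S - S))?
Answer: -43916*√143/429 ≈ -1224.1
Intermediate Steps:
Z(S) = 3*√S (Z(S) = 3*√(S + (S - S)) = 3*√(S + 0) = 3*√S)
-43916/Z(82 + 61) = -43916*1/(3*√(82 + 61)) = -43916*√143/429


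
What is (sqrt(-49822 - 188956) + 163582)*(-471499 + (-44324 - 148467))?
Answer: -108665886780 - 664290*I*sqrt(238778) ≈ -1.0867e+11 - 3.246e+8*I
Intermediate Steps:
(sqrt(-49822 - 188956) + 163582)*(-471499 + (-44324 - 148467)) = (sqrt(-238778) + 163582)*(-471499 - 192791) = (I*sqrt(238778) + 163582)*(-664290) = (163582 + I*sqrt(238778))*(-664290) = -108665886780 - 664290*I*sqrt(238778)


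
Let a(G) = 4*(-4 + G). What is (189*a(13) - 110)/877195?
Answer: 6694/877195 ≈ 0.0076311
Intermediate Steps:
a(G) = -16 + 4*G
(189*a(13) - 110)/877195 = (189*(-16 + 4*13) - 110)/877195 = (189*(-16 + 52) - 110)*(1/877195) = (189*36 - 110)*(1/877195) = (6804 - 110)*(1/877195) = 6694*(1/877195) = 6694/877195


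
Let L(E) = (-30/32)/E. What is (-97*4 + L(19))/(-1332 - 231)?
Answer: 117967/475152 ≈ 0.24827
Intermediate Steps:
L(E) = -15/(16*E) (L(E) = (-30*1/32)/E = -15/(16*E))
(-97*4 + L(19))/(-1332 - 231) = (-97*4 - 15/16/19)/(-1332 - 231) = (-388 - 15/16*1/19)/(-1563) = -(-388 - 15/304)/1563 = -1/1563*(-117967/304) = 117967/475152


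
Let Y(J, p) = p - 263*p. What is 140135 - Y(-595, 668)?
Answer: 315151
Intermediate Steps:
Y(J, p) = -262*p (Y(J, p) = p - 263*p = -262*p)
140135 - Y(-595, 668) = 140135 - (-262)*668 = 140135 - 1*(-175016) = 140135 + 175016 = 315151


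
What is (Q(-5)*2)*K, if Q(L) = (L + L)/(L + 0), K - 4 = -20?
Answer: -64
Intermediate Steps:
K = -16 (K = 4 - 20 = -16)
Q(L) = 2 (Q(L) = (2*L)/L = 2)
(Q(-5)*2)*K = (2*2)*(-16) = 4*(-16) = -64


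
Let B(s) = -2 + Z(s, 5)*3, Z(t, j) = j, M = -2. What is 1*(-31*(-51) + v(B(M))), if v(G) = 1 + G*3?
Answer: 1621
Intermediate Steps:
B(s) = 13 (B(s) = -2 + 5*3 = -2 + 15 = 13)
v(G) = 1 + 3*G
1*(-31*(-51) + v(B(M))) = 1*(-31*(-51) + (1 + 3*13)) = 1*(1581 + (1 + 39)) = 1*(1581 + 40) = 1*1621 = 1621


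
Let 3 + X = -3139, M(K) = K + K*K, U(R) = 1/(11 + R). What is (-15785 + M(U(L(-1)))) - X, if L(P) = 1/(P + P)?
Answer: -5575517/441 ≈ -12643.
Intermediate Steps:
L(P) = 1/(2*P)
M(K) = K + K**2
X = -3142 (X = -3 - 3139 = -3142)
(-15785 + M(U(L(-1)))) - X = (-15785 + (1 + 1/(11 + (1/2)/(-1)))/(11 + (1/2)/(-1))) - 1*(-3142) = (-15785 + (1 + 1/(11 + (1/2)*(-1)))/(11 + (1/2)*(-1))) + 3142 = (-15785 + (1 + 1/(11 - 1/2))/(11 - 1/2)) + 3142 = (-15785 + (1 + 1/(21/2))/(21/2)) + 3142 = (-15785 + 2*(1 + 2/21)/21) + 3142 = (-15785 + (2/21)*(23/21)) + 3142 = (-15785 + 46/441) + 3142 = -6961139/441 + 3142 = -5575517/441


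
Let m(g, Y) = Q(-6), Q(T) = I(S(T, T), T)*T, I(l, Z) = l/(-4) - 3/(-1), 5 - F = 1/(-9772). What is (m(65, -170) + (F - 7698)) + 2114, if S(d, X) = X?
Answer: -54781831/9772 ≈ -5606.0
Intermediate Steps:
F = 48861/9772 (F = 5 - 1/(-9772) = 5 - 1*(-1/9772) = 5 + 1/9772 = 48861/9772 ≈ 5.0001)
I(l, Z) = 3 - l/4 (I(l, Z) = l*(-¼) - 3*(-1) = -l/4 + 3 = 3 - l/4)
Q(T) = T*(3 - T/4) (Q(T) = (3 - T/4)*T = T*(3 - T/4))
m(g, Y) = -27 (m(g, Y) = (¼)*(-6)*(12 - 1*(-6)) = (¼)*(-6)*(12 + 6) = (¼)*(-6)*18 = -27)
(m(65, -170) + (F - 7698)) + 2114 = (-27 + (48861/9772 - 7698)) + 2114 = (-27 - 75175995/9772) + 2114 = -75439839/9772 + 2114 = -54781831/9772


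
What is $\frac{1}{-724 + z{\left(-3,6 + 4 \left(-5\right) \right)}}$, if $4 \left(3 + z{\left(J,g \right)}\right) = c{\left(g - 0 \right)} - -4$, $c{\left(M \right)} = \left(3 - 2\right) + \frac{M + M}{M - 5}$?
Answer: $- \frac{76}{55129} \approx -0.0013786$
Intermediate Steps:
$c{\left(M \right)} = 1 + \frac{2 M}{-5 + M}$
$z{\left(J,g \right)} = -2 + \frac{-5 + 3 g}{4 \left(-5 + g\right)}$ ($z{\left(J,g \right)} = -3 + \frac{\frac{-5 + 3 \left(g - 0\right)}{-5 + \left(g - 0\right)} - -4}{4} = -3 + \frac{\frac{-5 + 3 \left(g + 0\right)}{-5 + \left(g + 0\right)} + 4}{4} = -3 + \frac{\frac{-5 + 3 g}{-5 + g} + 4}{4} = -3 + \frac{4 + \frac{-5 + 3 g}{-5 + g}}{4} = -3 + \left(1 + \frac{-5 + 3 g}{4 \left(-5 + g\right)}\right) = -2 + \frac{-5 + 3 g}{4 \left(-5 + g\right)}$)
$\frac{1}{-724 + z{\left(-3,6 + 4 \left(-5\right) \right)}} = \frac{1}{-724 + \frac{5 \left(7 - \left(6 + 4 \left(-5\right)\right)\right)}{4 \left(-5 + \left(6 + 4 \left(-5\right)\right)\right)}} = \frac{1}{-724 + \frac{5 \left(7 - \left(6 - 20\right)\right)}{4 \left(-5 + \left(6 - 20\right)\right)}} = \frac{1}{-724 + \frac{5 \left(7 - -14\right)}{4 \left(-5 - 14\right)}} = \frac{1}{-724 + \frac{5 \left(7 + 14\right)}{4 \left(-19\right)}} = \frac{1}{-724 + \frac{5}{4} \left(- \frac{1}{19}\right) 21} = \frac{1}{-724 - \frac{105}{76}} = \frac{1}{- \frac{55129}{76}} = - \frac{76}{55129}$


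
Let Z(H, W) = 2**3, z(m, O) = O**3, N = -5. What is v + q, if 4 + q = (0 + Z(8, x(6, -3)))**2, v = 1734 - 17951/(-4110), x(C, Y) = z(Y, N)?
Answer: 7391291/4110 ≈ 1798.4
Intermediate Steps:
x(C, Y) = -125 (x(C, Y) = (-5)**3 = -125)
Z(H, W) = 8
v = 7144691/4110 (v = 1734 - 17951*(-1)/4110 = 1734 - 1*(-17951/4110) = 1734 + 17951/4110 = 7144691/4110 ≈ 1738.4)
q = 60 (q = -4 + (0 + 8)**2 = -4 + 8**2 = -4 + 64 = 60)
v + q = 7144691/4110 + 60 = 7391291/4110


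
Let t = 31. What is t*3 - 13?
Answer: 80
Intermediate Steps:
t*3 - 13 = 31*3 - 13 = 93 - 13 = 80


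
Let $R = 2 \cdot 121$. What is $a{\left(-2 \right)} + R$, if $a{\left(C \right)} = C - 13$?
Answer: $227$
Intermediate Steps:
$R = 242$
$a{\left(C \right)} = -13 + C$
$a{\left(-2 \right)} + R = \left(-13 - 2\right) + 242 = -15 + 242 = 227$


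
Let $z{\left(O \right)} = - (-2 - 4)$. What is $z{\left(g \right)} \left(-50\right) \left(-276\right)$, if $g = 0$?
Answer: $82800$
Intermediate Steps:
$z{\left(O \right)} = 6$ ($z{\left(O \right)} = \left(-1\right) \left(-6\right) = 6$)
$z{\left(g \right)} \left(-50\right) \left(-276\right) = 6 \left(-50\right) \left(-276\right) = \left(-300\right) \left(-276\right) = 82800$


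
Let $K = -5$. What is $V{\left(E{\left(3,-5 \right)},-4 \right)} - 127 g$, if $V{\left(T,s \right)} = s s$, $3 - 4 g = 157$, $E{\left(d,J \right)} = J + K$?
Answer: $\frac{9811}{2} \approx 4905.5$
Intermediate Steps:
$E{\left(d,J \right)} = -5 + J$ ($E{\left(d,J \right)} = J - 5 = -5 + J$)
$g = - \frac{77}{2}$ ($g = \frac{3}{4} - \frac{157}{4} = - \frac{77}{2} \approx -38.5$)
$V{\left(T,s \right)} = s^{2}$
$V{\left(E{\left(3,-5 \right)},-4 \right)} - 127 g = \left(-4\right)^{2} - - \frac{9779}{2} = 16 + \frac{9779}{2} = \frac{9811}{2}$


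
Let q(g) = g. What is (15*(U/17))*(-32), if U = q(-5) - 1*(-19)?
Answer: -6720/17 ≈ -395.29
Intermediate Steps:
U = 14 (U = -5 - 1*(-19) = -5 + 19 = 14)
(15*(U/17))*(-32) = (15*(14/17))*(-32) = (210/17)*(-32) = -6720/17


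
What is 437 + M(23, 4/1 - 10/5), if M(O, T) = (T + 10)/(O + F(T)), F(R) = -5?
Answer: 1313/3 ≈ 437.67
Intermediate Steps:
M(O, T) = (10 + T)/(-5 + O) (M(O, T) = (T + 10)/(O - 5) = (10 + T)/(-5 + O))
437 + M(23, 4/1 - 10/5) = 437 + (10 + (4/1 - 10/5))/(-5 + 23) = 437 + (10 + (4*1 - 10*⅕))/18 = 437 + (10 + (4 - 2))/18 = 437 + (10 + 2)/18 = 437 + (1/18)*12 = 437 + ⅔ = 1313/3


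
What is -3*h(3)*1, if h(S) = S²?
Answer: -27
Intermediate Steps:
-3*h(3)*1 = -3*3²*1 = -3*9*1 = -27*1 = -27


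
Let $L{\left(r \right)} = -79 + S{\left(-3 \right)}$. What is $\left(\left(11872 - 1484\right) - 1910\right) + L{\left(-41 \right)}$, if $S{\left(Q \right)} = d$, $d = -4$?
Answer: $8395$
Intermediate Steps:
$S{\left(Q \right)} = -4$
$L{\left(r \right)} = -83$ ($L{\left(r \right)} = -79 - 4 = -83$)
$\left(\left(11872 - 1484\right) - 1910\right) + L{\left(-41 \right)} = \left(\left(11872 - 1484\right) - 1910\right) - 83 = \left(10388 - 1910\right) - 83 = 8478 - 83 = 8395$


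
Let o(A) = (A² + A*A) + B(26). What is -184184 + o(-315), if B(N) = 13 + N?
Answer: 14305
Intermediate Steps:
o(A) = 39 + 2*A² (o(A) = (A² + A*A) + (13 + 26) = (A² + A²) + 39 = 2*A² + 39 = 39 + 2*A²)
-184184 + o(-315) = -184184 + (39 + 2*(-315)²) = -184184 + (39 + 2*99225) = -184184 + (39 + 198450) = -184184 + 198489 = 14305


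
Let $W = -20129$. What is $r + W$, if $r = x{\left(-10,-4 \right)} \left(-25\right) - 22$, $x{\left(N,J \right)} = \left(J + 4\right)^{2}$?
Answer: $-20151$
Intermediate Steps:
$x{\left(N,J \right)} = \left(4 + J\right)^{2}$
$r = -22$ ($r = \left(4 - 4\right)^{2} \left(-25\right) - 22 = 0^{2} \left(-25\right) - 22 = 0 \left(-25\right) - 22 = 0 - 22 = -22$)
$r + W = -22 - 20129 = -20151$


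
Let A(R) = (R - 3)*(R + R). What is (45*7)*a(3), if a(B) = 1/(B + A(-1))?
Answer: 315/11 ≈ 28.636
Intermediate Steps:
A(R) = 2*R*(-3 + R) (A(R) = (-3 + R)*(2*R) = 2*R*(-3 + R))
a(B) = 1/(8 + B) (a(B) = 1/(B + 2*(-1)*(-3 - 1)) = 1/(B + 2*(-1)*(-4)) = 1/(B + 8) = 1/(8 + B))
(45*7)*a(3) = (45*7)/(8 + 3) = 315/11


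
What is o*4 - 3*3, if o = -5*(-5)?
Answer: 91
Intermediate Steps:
o = 25 (o = -1*(-25) = 25)
o*4 - 3*3 = 25*4 - 3*3 = 100 - 9 = 91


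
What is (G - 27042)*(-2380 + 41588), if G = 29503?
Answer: 96490888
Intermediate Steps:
(G - 27042)*(-2380 + 41588) = (29503 - 27042)*(-2380 + 41588) = 2461*39208 = 96490888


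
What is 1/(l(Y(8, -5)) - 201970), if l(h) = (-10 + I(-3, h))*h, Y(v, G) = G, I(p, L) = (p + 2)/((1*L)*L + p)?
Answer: -22/4442235 ≈ -4.9525e-6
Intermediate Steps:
I(p, L) = (2 + p)/(p + L²) (I(p, L) = (2 + p)/(L*L + p) = (2 + p)/(L² + p) = (2 + p)/(p + L²))
l(h) = h*(-10 - 1/(-3 + h²)) (l(h) = (-10 + (2 - 3)/(-3 + h²))*h = (-10 - 1/(-3 + h²))*h = h*(-10 - 1/(-3 + h²)))
1/(l(Y(8, -5)) - 201970) = 1/(-5*(29 - 10*(-5)²)/(-3 + (-5)²) - 201970) = 1/(-5*(29 - 10*25)/(-3 + 25) - 201970) = 1/(-5*(29 - 250)/22 - 201970) = 1/(-5*1/22*(-221) - 201970) = 1/(1105/22 - 201970) = 1/(-4442235/22) = -22/4442235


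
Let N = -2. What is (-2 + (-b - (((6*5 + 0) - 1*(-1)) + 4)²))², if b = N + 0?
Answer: 1500625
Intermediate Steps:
b = -2 (b = -2 + 0 = -2)
(-2 + (-b - (((6*5 + 0) - 1*(-1)) + 4)²))² = (-2 + (-1*(-2) - (((6*5 + 0) - 1*(-1)) + 4)²))² = (-2 + (2 - (((30 + 0) + 1) + 4)²))² = (-2 + (2 - ((30 + 1) + 4)²))² = (-2 + (2 - (31 + 4)²))² = (-2 + (2 - 1*35²))² = (-2 + (2 - 1*1225))² = (-2 + (2 - 1225))² = (-2 - 1223)² = (-1225)² = 1500625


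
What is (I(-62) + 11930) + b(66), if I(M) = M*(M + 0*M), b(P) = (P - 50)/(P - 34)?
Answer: 31549/2 ≈ 15775.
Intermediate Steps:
b(P) = (-50 + P)/(-34 + P)
I(M) = M² (I(M) = M*(M + 0) = M*M = M²)
(I(-62) + 11930) + b(66) = ((-62)² + 11930) + (-50 + 66)/(-34 + 66) = (3844 + 11930) + 16/32 = 15774 + (1/32)*16 = 15774 + ½ = 31549/2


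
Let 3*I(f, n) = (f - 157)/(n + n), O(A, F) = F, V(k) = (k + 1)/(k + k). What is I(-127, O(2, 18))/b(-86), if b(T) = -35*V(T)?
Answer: 12212/80325 ≈ 0.15203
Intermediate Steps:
V(k) = (1 + k)/(2*k) (V(k) = (1 + k)/((2*k)) = (1 + k)*(1/(2*k)) = (1 + k)/(2*k))
b(T) = -35*(1 + T)/(2*T)
I(f, n) = (-157 + f)/(6*n) (I(f, n) = ((f - 157)/(n + n))/3 = ((-157 + f)/((2*n)))/3 = ((-157 + f)*(1/(2*n)))/3 = ((-157 + f)/(2*n))/3 = (-157 + f)/(6*n))
I(-127, O(2, 18))/b(-86) = ((⅙)*(-157 - 127)/18)/(((35/2)*(-1 - 1*(-86))/(-86))) = ((⅙)*(1/18)*(-284))/(((35/2)*(-1/86)*(-1 + 86))) = -71/(27*((35/2)*(-1/86)*85)) = -71/(27*(-2975/172)) = -71/27*(-172/2975) = 12212/80325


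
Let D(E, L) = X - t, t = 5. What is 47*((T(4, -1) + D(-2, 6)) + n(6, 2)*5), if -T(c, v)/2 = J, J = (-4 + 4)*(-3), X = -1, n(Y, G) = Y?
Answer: 1128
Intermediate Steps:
J = 0 (J = 0*(-3) = 0)
T(c, v) = 0 (T(c, v) = -2*0 = 0)
D(E, L) = -6 (D(E, L) = -1 - 1*5 = -1 - 5 = -6)
47*((T(4, -1) + D(-2, 6)) + n(6, 2)*5) = 47*((0 - 6) + 6*5) = 47*(-6 + 30) = 47*24 = 1128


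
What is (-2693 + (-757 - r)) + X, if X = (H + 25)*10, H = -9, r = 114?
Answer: -3404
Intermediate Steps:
X = 160 (X = (-9 + 25)*10 = 16*10 = 160)
(-2693 + (-757 - r)) + X = (-2693 + (-757 - 1*114)) + 160 = (-2693 + (-757 - 114)) + 160 = (-2693 - 871) + 160 = -3564 + 160 = -3404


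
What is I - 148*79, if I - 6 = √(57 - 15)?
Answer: -11686 + √42 ≈ -11680.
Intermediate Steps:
I = 6 + √42 (I = 6 + √(57 - 15) = 6 + √42 ≈ 12.481)
I - 148*79 = (6 + √42) - 148*79 = (6 + √42) - 11692 = -11686 + √42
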